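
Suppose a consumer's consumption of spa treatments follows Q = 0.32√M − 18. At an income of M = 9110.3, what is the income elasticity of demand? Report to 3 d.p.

At M = 9110.3: Q = 12.543.
dQ/dM = 0.32/(2√M) = 0.00167631 at this income.
η = (dQ/dM)·(M/Q) = 0.00167631 × (9110.3/12.543) = 1.218.

1.218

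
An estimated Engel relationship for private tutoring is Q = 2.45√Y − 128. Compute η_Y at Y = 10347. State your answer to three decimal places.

1.028

At Y = 10347: Q = 121.215.
dQ/dY = 2.45/(2√Y) = 0.0120428 at this income.
η = (dQ/dY)·(Y/Q) = 0.0120428 × (10347/121.215) = 1.028.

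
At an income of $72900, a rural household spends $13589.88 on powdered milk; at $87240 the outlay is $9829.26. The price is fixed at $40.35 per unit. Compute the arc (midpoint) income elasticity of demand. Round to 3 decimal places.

With a constant price, Q₁ = 13589.88/40.35 = 336.800 and Q₂ = 9829.26/40.35 = 243.600 (equivalently, work directly with expenditure since P cancels).
Midpoint %ΔQ = (9829.26 − 13589.88)/11709.57 = -0.32116; midpoint %ΔI = (87240 − 72900)/80070 = 0.17909.
η = -0.32116 / 0.17909 = -1.793.

-1.793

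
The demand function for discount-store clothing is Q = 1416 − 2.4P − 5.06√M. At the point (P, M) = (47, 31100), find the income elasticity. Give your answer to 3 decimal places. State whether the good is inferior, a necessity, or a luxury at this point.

At P = 47, M = 31100: Q = 410.859.
Holding P constant, ∂Q/∂M = -5.06/(2√M) = -0.0143463.
η_M = (∂Q/∂M)·(M/Q) = -0.0143463 × (31100/410.859) = -1.086.
Since η < 0, this is an inferior good.

-1.086 (inferior good)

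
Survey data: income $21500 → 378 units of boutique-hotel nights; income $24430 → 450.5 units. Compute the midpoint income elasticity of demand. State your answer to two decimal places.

1.37

ΔQ = 450.5 − 378 = 72.5; midpoint Q̄ = (378 + 450.5)/2 = 414.25.
ΔI = 24430 − 21500 = 2930; midpoint Ī = (21500 + 24430)/2 = 22965.
η = (ΔQ/Q̄) ÷ (ΔI/Ī) = (72.5/414.25) ÷ (2930/22965) = 1.37.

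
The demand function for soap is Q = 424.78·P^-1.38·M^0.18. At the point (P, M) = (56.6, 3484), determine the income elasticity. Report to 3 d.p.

For a multiplicative demand Q = A·P^α·M^β, the income elasticity is β everywhere.
Here β = 0.18, so η = 0.180.

0.180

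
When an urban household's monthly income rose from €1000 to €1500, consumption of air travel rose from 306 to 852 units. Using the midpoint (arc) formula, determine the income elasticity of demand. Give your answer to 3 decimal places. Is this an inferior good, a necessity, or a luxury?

ΔQ = 852 − 306 = 546; midpoint Q̄ = (306 + 852)/2 = 579.
ΔI = 1500 − 1000 = 500; midpoint Ī = (1000 + 1500)/2 = 1250.
η = (ΔQ/Q̄) ÷ (ΔI/Ī) = (546/579) ÷ (500/1250) = 2.358.
η > 1 ⇒ luxury.

2.358 (luxury)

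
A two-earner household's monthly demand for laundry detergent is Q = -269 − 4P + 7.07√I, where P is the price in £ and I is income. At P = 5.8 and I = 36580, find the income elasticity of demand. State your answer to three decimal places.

At P = 5.8, I = 36580: Q = 1060.001.
Holding P constant, ∂Q/∂I = 7.07/(2√I) = 0.0184828.
η_I = (∂Q/∂I)·(I/Q) = 0.0184828 × (36580/1060.001) = 0.638.

0.638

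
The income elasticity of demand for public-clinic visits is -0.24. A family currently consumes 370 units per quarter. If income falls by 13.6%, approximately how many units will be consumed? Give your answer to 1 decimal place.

%ΔQ ≈ η × %ΔI = -0.24 × (-13.6%) = 3.264%.
New Q ≈ 370 × (1 + 0.03264) = 382.1.

382.1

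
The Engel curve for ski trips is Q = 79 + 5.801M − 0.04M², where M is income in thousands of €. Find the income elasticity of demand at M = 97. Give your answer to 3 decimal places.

At M = 97: Q = 265.3370.
dQ/dM = 5.801 − 0.08M = -1.95900.
η = (dQ/dM)·(M/Q) = -1.95900 × (97/265.3370) = -0.716.

-0.716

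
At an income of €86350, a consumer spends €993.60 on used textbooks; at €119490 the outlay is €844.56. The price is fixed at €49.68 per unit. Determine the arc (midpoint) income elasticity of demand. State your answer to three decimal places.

-0.504

With a constant price, Q₁ = 993.60/49.68 = 20.000 and Q₂ = 844.56/49.68 = 17.000 (equivalently, work directly with expenditure since P cancels).
Midpoint %ΔQ = (844.56 − 993.60)/919.08 = -0.16216; midpoint %ΔI = (119490 − 86350)/102920 = 0.32200.
η = -0.16216 / 0.32200 = -0.504.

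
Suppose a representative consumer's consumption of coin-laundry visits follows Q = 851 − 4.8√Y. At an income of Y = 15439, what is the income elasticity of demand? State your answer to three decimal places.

-1.171

At Y = 15439: Q = 254.582.
dQ/dY = -4.8/(2√Y) = -0.0193153 at this income.
η = (dQ/dY)·(Y/Q) = -0.0193153 × (15439/254.582) = -1.171.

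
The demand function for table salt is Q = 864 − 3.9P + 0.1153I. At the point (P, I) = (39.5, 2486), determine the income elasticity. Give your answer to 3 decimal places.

At P = 39.5, I = 2486: Q = 996.586.
Holding P constant, ∂Q/∂I = 0.1153.
η_I = (∂Q/∂I)·(I/Q) = 0.1153 × (2486/996.586) = 0.288.

0.288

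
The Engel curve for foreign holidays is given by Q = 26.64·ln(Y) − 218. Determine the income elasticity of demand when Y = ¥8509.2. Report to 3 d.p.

At Y = 8509.2: Q = 23.063.
dQ/dY = 26.64/Y = 0.00313073 at this income.
η = (dQ/dY)·(Y/Q) = 0.00313073 × (8509.2/23.063) = 1.155.

1.155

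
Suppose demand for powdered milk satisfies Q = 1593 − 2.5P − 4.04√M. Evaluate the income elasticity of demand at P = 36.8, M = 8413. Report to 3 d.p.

-0.164

At P = 36.8, M = 8413: Q = 1130.441.
Holding P constant, ∂Q/∂M = -4.04/(2√M) = -0.022023.
η_M = (∂Q/∂M)·(M/Q) = -0.022023 × (8413/1130.441) = -0.164.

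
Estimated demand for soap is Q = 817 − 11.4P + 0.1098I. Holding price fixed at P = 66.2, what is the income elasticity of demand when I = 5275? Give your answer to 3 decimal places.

At P = 66.2, I = 5275: Q = 641.515.
Holding P constant, ∂Q/∂I = 0.1098.
η_I = (∂Q/∂I)·(I/Q) = 0.1098 × (5275/641.515) = 0.903.

0.903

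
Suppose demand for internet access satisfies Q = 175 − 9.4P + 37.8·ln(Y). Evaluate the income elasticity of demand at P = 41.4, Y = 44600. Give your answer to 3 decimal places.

0.198

At P = 41.4, Y = 44600: Q = 190.507.
Holding P constant, ∂Q/∂Y = 37.8/Y = 0.000847534.
η_Y = (∂Q/∂Y)·(Y/Q) = 0.000847534 × (44600/190.507) = 0.198.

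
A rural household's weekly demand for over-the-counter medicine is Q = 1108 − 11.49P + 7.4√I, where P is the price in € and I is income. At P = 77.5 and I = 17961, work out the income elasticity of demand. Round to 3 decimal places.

At P = 77.5, I = 17961: Q = 1209.263.
Holding P constant, ∂Q/∂I = 7.4/(2√I) = 0.0276081.
η_I = (∂Q/∂I)·(I/Q) = 0.0276081 × (17961/1209.263) = 0.410.

0.410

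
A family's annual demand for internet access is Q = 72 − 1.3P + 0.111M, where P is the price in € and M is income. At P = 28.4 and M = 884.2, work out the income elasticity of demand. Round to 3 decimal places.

0.737

At P = 28.4, M = 884.2: Q = 133.226.
Holding P constant, ∂Q/∂M = 0.111.
η_M = (∂Q/∂M)·(M/Q) = 0.111 × (884.2/133.226) = 0.737.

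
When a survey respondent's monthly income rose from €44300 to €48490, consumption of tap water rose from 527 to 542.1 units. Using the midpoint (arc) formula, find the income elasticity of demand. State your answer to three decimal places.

0.313

ΔQ = 542.1 − 527 = 15.1; midpoint Q̄ = (527 + 542.1)/2 = 534.55.
ΔI = 48490 − 44300 = 4190; midpoint Ī = (44300 + 48490)/2 = 46395.
η = (ΔQ/Q̄) ÷ (ΔI/Ī) = (15.1/534.55) ÷ (4190/46395) = 0.313.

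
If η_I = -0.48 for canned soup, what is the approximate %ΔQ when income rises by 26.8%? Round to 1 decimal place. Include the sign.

-12.9%

%ΔQ ≈ η × %ΔI = -0.48 × 26.8% = -12.9%.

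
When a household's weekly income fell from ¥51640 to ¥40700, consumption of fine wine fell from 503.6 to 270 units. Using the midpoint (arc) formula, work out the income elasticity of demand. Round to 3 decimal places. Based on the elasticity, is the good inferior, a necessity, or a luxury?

ΔQ = 270 − 503.6 = -233.6; midpoint Q̄ = (503.6 + 270)/2 = 386.8.
ΔI = 40700 − 51640 = -10940; midpoint Ī = (51640 + 40700)/2 = 46170.
η = (ΔQ/Q̄) ÷ (ΔI/Ī) = (-233.6/386.8) ÷ (-10940/46170) = 2.549.
η > 1 ⇒ luxury.

2.549 (luxury)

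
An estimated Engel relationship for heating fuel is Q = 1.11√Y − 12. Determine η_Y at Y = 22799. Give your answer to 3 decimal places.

0.539

At Y = 22799: Q = 155.603.
dQ/dY = 1.11/(2√Y) = 0.00367566 at this income.
η = (dQ/dY)·(Y/Q) = 0.00367566 × (22799/155.603) = 0.539.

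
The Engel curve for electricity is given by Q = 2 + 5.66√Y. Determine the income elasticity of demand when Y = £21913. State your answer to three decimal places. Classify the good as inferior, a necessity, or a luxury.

0.499 (necessity)

At Y = 21913: Q = 839.852.
dQ/dY = 5.66/(2√Y) = 0.0191177 at this income.
η = (dQ/dY)·(Y/Q) = 0.0191177 × (21913/839.852) = 0.499.
Since 0 < η < 1, the good is a necessity.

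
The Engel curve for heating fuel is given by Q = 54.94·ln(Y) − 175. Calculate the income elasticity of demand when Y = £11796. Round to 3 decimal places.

At Y = 11796: Q = 340.091.
dQ/dY = 54.94/Y = 0.00465751 at this income.
η = (dQ/dY)·(Y/Q) = 0.00465751 × (11796/340.091) = 0.162.

0.162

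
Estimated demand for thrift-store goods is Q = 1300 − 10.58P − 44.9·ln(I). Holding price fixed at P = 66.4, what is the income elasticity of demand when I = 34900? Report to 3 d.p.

At P = 66.4, I = 34900: Q = 127.823.
Holding P constant, ∂Q/∂I = -44.9/I = -0.00128653.
η_I = (∂Q/∂I)·(I/Q) = -0.00128653 × (34900/127.823) = -0.351.

-0.351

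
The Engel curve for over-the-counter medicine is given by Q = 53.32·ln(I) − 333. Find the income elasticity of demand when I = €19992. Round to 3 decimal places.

At I = 19992: Q = 195.033.
dQ/dI = 53.32/I = 0.00266707 at this income.
η = (dQ/dI)·(I/Q) = 0.00266707 × (19992/195.033) = 0.273.

0.273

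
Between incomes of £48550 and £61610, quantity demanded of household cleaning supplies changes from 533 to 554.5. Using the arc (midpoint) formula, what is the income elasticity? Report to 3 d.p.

ΔQ = 554.5 − 533 = 21.5; midpoint Q̄ = (533 + 554.5)/2 = 543.75.
ΔI = 61610 − 48550 = 13060; midpoint Ī = (48550 + 61610)/2 = 55080.
η = (ΔQ/Q̄) ÷ (ΔI/Ī) = (21.5/543.75) ÷ (13060/55080) = 0.167.

0.167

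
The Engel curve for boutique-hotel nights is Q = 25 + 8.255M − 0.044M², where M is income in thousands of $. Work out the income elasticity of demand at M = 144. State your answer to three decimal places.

-2.111

At M = 144: Q = 301.3360.
dQ/dM = 8.255 − 0.088M = -4.41700.
η = (dQ/dM)·(M/Q) = -4.41700 × (144/301.3360) = -2.111.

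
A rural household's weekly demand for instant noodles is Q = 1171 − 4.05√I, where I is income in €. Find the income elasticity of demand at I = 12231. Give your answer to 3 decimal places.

At I = 12231: Q = 723.095.
dQ/dI = -4.05/(2√I) = -0.0183102 at this income.
η = (dQ/dI)·(I/Q) = -0.0183102 × (12231/723.095) = -0.310.

-0.310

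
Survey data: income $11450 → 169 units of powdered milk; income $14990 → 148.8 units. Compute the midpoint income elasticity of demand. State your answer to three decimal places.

-0.475

ΔQ = 148.8 − 169 = -20.2; midpoint Q̄ = (169 + 148.8)/2 = 158.9.
ΔI = 14990 − 11450 = 3540; midpoint Ī = (11450 + 14990)/2 = 13220.
η = (ΔQ/Q̄) ÷ (ΔI/Ī) = (-20.2/158.9) ÷ (3540/13220) = -0.475.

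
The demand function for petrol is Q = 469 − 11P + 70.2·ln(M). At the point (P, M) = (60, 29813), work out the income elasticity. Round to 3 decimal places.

At P = 60, M = 29813: Q = 532.250.
Holding P constant, ∂Q/∂M = 70.2/M = 0.00235468.
η_M = (∂Q/∂M)·(M/Q) = 0.00235468 × (29813/532.250) = 0.132.

0.132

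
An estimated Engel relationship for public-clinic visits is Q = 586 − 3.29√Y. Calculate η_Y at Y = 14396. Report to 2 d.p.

-1.03

At Y = 14396: Q = 191.255.
dQ/dY = -3.29/(2√Y) = -0.0137102 at this income.
η = (dQ/dY)·(Y/Q) = -0.0137102 × (14396/191.255) = -1.03.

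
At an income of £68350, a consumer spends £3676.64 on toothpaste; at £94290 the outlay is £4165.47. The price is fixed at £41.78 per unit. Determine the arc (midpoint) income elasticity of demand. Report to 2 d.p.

With a constant price, Q₁ = 3676.64/41.78 = 88.000 and Q₂ = 4165.47/41.78 = 99.700 (equivalently, work directly with expenditure since P cancels).
Midpoint %ΔQ = (4165.47 − 3676.64)/3921.06 = 0.12467; midpoint %ΔI = (94290 − 68350)/81320 = 0.31899.
η = 0.12467 / 0.31899 = 0.39.

0.39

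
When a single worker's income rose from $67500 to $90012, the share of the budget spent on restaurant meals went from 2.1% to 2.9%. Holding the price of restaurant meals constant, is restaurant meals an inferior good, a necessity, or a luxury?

The budget share rises as income rises, so η > 1.

luxury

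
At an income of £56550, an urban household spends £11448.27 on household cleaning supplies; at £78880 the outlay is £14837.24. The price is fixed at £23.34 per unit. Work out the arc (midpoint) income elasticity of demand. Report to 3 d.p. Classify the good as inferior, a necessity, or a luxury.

With a constant price, Q₁ = 11448.27/23.34 = 490.500 and Q₂ = 14837.24/23.34 = 635.700 (equivalently, work directly with expenditure since P cancels).
Midpoint %ΔQ = (14837.24 − 11448.27)/13142.76 = 0.25786; midpoint %ΔI = (78880 − 56550)/67715 = 0.32976.
η = 0.25786 / 0.32976 = 0.782.
0 < η < 1 ⇒ necessity.

0.782 (necessity)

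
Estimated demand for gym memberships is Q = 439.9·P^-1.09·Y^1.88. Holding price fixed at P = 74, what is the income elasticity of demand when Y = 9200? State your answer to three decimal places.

1.880

For a multiplicative demand Q = A·P^α·Y^β, the income elasticity is β everywhere.
Here β = 1.88, so η = 1.880.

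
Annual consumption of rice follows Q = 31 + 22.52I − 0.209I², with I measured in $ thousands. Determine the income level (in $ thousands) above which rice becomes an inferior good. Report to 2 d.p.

53.88

dQ/dI = 22.52 − 0.418I.
The good is inferior where dQ/dI < 0. Setting dQ/dI = 0 gives I = 22.52 / 0.418 = 53.88.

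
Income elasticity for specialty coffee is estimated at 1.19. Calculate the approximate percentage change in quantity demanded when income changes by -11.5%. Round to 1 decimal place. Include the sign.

%ΔQ ≈ η × %ΔI = 1.19 × (-11.5%) = -13.7%.

-13.7%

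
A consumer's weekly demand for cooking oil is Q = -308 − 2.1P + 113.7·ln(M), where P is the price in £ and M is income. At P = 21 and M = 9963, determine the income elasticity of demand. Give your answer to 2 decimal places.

0.16

At P = 21, M = 9963: Q = 694.694.
Holding P constant, ∂Q/∂M = 113.7/M = 0.0114122.
η_M = (∂Q/∂M)·(M/Q) = 0.0114122 × (9963/694.694) = 0.16.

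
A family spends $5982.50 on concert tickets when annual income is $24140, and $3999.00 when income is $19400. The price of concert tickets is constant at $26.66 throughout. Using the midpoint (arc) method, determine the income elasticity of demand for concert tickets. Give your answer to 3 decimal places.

With a constant price, Q₁ = 5982.50/26.66 = 224.400 and Q₂ = 3999.00/26.66 = 150.000 (equivalently, work directly with expenditure since P cancels).
Midpoint %ΔQ = (3999.00 − 5982.50)/4990.75 = -0.39744; midpoint %ΔI = (19400 − 24140)/21770 = -0.21773.
η = -0.39744 / -0.21773 = 1.825.

1.825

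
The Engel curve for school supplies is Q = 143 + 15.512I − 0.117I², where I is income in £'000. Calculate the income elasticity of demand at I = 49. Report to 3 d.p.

At I = 49: Q = 622.1710.
dQ/dI = 15.512 − 0.234I = 4.04600.
η = (dQ/dI)·(I/Q) = 4.04600 × (49/622.1710) = 0.319.

0.319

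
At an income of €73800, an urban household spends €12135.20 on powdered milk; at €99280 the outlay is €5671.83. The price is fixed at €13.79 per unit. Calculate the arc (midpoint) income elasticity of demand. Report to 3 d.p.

-2.466

With a constant price, Q₁ = 12135.20/13.79 = 880.000 and Q₂ = 5671.83/13.79 = 411.300 (equivalently, work directly with expenditure since P cancels).
Midpoint %ΔQ = (5671.83 − 12135.20)/8903.52 = -0.72593; midpoint %ΔI = (99280 − 73800)/86540 = 0.29443.
η = -0.72593 / 0.29443 = -2.466.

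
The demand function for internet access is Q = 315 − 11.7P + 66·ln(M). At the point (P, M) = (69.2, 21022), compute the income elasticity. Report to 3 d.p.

0.407

At P = 69.2, M = 21022: Q = 162.279.
Holding P constant, ∂Q/∂M = 66/M = 0.00313957.
η_M = (∂Q/∂M)·(M/Q) = 0.00313957 × (21022/162.279) = 0.407.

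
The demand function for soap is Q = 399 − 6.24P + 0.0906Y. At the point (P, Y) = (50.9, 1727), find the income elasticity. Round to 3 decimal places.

0.658

At P = 50.9, Y = 1727: Q = 237.850.
Holding P constant, ∂Q/∂Y = 0.0906.
η_Y = (∂Q/∂Y)·(Y/Q) = 0.0906 × (1727/237.850) = 0.658.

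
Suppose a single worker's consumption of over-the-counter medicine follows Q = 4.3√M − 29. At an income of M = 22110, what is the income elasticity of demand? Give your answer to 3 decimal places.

At M = 22110: Q = 610.386.
dQ/dM = 4.3/(2√M) = 0.0144592 at this income.
η = (dQ/dM)·(M/Q) = 0.0144592 × (22110/610.386) = 0.524.

0.524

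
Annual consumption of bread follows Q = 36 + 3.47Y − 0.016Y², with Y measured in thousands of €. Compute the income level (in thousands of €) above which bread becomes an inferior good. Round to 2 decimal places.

dQ/dY = 3.47 − 0.032Y.
The good is inferior where dQ/dY < 0. Setting dQ/dY = 0 gives Y = 3.47 / 0.032 = 108.44.

108.44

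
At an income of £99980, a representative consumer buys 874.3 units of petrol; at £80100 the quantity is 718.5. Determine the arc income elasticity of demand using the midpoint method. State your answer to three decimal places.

ΔQ = 718.5 − 874.3 = -155.8; midpoint Q̄ = (874.3 + 718.5)/2 = 796.4.
ΔI = 80100 − 99980 = -19880; midpoint Ī = (99980 + 80100)/2 = 90040.
η = (ΔQ/Q̄) ÷ (ΔI/Ī) = (-155.8/796.4) ÷ (-19880/90040) = 0.886.

0.886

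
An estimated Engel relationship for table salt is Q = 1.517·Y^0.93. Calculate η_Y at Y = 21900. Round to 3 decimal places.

0.930

For Q = A·Y^β the income elasticity is constant and equal to β.
Here β = 0.93, so η = 0.930.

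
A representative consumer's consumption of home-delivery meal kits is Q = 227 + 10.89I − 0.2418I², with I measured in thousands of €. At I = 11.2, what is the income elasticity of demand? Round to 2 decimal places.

0.19

At I = 11.2: Q = 318.6366.
dQ/dI = 10.89 − 0.4836I = 5.47368.
η = (dQ/dI)·(I/Q) = 5.47368 × (11.2/318.6366) = 0.19.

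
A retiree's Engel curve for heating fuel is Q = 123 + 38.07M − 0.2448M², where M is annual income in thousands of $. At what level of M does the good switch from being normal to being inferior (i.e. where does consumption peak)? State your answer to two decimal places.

dQ/dM = 38.07 − 0.4896M.
The good is inferior where dQ/dM < 0. Setting dQ/dM = 0 gives M = 38.07 / 0.4896 = 77.76.

77.76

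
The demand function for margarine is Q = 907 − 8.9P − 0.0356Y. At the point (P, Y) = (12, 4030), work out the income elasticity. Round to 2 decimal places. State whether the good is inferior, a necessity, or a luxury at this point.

-0.22 (inferior good)

At P = 12, Y = 4030: Q = 656.732.
Holding P constant, ∂Q/∂Y = −0.0356.
η_Y = (∂Q/∂Y)·(Y/Q) = -0.0356 × (4030/656.732) = -0.22.
Since η < 0, this is an inferior good.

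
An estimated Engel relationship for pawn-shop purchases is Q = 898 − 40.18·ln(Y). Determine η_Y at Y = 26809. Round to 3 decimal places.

-0.082

At Y = 26809: Q = 488.305.
dQ/dY = -40.18/Y = -0.00149875 at this income.
η = (dQ/dY)·(Y/Q) = -0.00149875 × (26809/488.305) = -0.082.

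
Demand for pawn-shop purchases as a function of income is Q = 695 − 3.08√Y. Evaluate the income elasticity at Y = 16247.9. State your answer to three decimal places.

At Y = 16247.9: Q = 302.401.
dQ/dY = -3.08/(2√Y) = -0.0120815 at this income.
η = (dQ/dY)·(Y/Q) = -0.0120815 × (16247.9/302.401) = -0.649.

-0.649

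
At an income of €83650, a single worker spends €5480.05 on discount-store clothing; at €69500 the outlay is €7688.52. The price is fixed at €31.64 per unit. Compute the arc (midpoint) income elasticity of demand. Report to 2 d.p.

With a constant price, Q₁ = 5480.05/31.64 = 173.200 and Q₂ = 7688.52/31.64 = 243.000 (equivalently, work directly with expenditure since P cancels).
Midpoint %ΔQ = (7688.52 − 5480.05)/6584.29 = 0.33542; midpoint %ΔI = (69500 − 83650)/76575 = -0.18479.
η = 0.33542 / -0.18479 = -1.82.

-1.82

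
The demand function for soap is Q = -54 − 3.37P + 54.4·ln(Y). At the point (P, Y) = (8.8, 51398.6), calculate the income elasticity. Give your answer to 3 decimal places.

0.107

At P = 8.8, Y = 51398.6: Q = 506.441.
Holding P constant, ∂Q/∂Y = 54.4/Y = 0.00105839.
η_Y = (∂Q/∂Y)·(Y/Q) = 0.00105839 × (51398.6/506.441) = 0.107.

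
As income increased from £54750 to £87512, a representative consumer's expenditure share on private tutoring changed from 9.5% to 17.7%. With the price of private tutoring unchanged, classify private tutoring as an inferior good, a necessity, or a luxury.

luxury

The budget share rises as income rises, so η > 1.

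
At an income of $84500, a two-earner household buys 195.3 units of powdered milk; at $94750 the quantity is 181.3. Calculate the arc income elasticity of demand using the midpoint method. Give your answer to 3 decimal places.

-0.650

ΔQ = 181.3 − 195.3 = -14; midpoint Q̄ = (195.3 + 181.3)/2 = 188.3.
ΔI = 94750 − 84500 = 10250; midpoint Ī = (84500 + 94750)/2 = 89625.
η = (ΔQ/Q̄) ÷ (ΔI/Ī) = (-14/188.3) ÷ (10250/89625) = -0.650.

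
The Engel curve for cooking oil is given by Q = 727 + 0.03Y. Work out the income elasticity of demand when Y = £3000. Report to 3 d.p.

0.110

At Y = 3000: Q = 817.000.
dQ/dY = 0.03.
η = (dQ/dY)·(Y/Q) = 0.03 × (3000/817.000) = 0.110.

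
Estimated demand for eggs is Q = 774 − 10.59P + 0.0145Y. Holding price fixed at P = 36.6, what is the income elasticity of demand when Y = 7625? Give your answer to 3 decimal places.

At P = 36.6, Y = 7625: Q = 496.969.
Holding P constant, ∂Q/∂Y = 0.0145.
η_Y = (∂Q/∂Y)·(Y/Q) = 0.0145 × (7625/496.969) = 0.222.

0.222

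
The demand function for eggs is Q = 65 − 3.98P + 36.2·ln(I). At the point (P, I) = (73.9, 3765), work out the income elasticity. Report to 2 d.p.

At P = 73.9, I = 3765: Q = 68.931.
Holding P constant, ∂Q/∂I = 36.2/I = 0.00961487.
η_I = (∂Q/∂I)·(I/Q) = 0.00961487 × (3765/68.931) = 0.53.

0.53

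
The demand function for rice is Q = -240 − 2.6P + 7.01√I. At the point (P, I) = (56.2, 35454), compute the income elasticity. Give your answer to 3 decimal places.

0.707

At P = 56.2, I = 35454: Q = 933.809.
Holding P constant, ∂Q/∂I = 7.01/(2√I) = 0.0186147.
η_I = (∂Q/∂I)·(I/Q) = 0.0186147 × (35454/933.809) = 0.707.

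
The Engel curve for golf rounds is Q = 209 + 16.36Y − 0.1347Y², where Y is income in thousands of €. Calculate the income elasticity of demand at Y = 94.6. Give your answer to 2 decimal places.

-1.57

At Y = 94.6: Q = 551.2041.
dQ/dY = 16.36 − 0.2694Y = -9.12524.
η = (dQ/dY)·(Y/Q) = -9.12524 × (94.6/551.2041) = -1.57.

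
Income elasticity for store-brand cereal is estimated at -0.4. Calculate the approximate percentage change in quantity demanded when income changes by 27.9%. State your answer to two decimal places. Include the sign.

-11.16%

%ΔQ ≈ η × %ΔI = -0.4 × 27.9% = -11.16%.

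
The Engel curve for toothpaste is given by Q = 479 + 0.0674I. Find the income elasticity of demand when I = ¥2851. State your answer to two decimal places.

At I = 2851: Q = 671.157.
dQ/dI = 0.0674.
η = (dQ/dI)·(I/Q) = 0.0674 × (2851/671.157) = 0.29.

0.29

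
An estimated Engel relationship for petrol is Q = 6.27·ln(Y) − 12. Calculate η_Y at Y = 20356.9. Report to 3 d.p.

At Y = 20356.9: Q = 50.206.
dQ/dY = 6.27/Y = 0.000308004 at this income.
η = (dQ/dY)·(Y/Q) = 0.000308004 × (20356.9/50.206) = 0.125.

0.125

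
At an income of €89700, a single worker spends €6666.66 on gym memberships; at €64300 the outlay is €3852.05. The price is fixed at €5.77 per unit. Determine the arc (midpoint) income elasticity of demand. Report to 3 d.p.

1.622

With a constant price, Q₁ = 6666.66/5.77 = 1155.400 and Q₂ = 3852.05/5.77 = 667.600 (equivalently, work directly with expenditure since P cancels).
Midpoint %ΔQ = (3852.05 − 6666.66)/5259.36 = -0.53516; midpoint %ΔI = (64300 − 89700)/77000 = -0.32987.
η = -0.53516 / -0.32987 = 1.622.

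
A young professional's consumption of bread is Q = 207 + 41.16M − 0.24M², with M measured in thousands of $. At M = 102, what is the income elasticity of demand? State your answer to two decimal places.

At M = 102: Q = 1908.3600.
dQ/dM = 41.16 − 0.48M = -7.80000.
η = (dQ/dM)·(M/Q) = -7.80000 × (102/1908.3600) = -0.42.

-0.42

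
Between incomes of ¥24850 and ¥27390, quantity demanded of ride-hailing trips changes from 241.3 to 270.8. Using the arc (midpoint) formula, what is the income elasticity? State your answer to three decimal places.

ΔQ = 270.8 − 241.3 = 29.5; midpoint Q̄ = (241.3 + 270.8)/2 = 256.05.
ΔI = 27390 − 24850 = 2540; midpoint Ī = (24850 + 27390)/2 = 26120.
η = (ΔQ/Q̄) ÷ (ΔI/Ī) = (29.5/256.05) ÷ (2540/26120) = 1.185.

1.185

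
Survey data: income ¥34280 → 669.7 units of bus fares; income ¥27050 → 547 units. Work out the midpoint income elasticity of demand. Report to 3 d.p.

ΔQ = 547 − 669.7 = -122.7; midpoint Q̄ = (669.7 + 547)/2 = 608.35.
ΔI = 27050 − 34280 = -7230; midpoint Ī = (34280 + 27050)/2 = 30665.
η = (ΔQ/Q̄) ÷ (ΔI/Ī) = (-122.7/608.35) ÷ (-7230/30665) = 0.855.

0.855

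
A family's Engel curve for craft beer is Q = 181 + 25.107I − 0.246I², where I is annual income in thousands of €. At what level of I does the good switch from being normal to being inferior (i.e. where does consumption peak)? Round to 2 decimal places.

dQ/dI = 25.107 − 0.492I.
The good is inferior where dQ/dI < 0. Setting dQ/dI = 0 gives I = 25.107 / 0.492 = 51.03.

51.03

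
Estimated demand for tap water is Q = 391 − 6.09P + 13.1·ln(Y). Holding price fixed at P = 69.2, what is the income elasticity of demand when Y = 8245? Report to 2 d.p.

0.15

At P = 69.2, Y = 8245: Q = 87.699.
Holding P constant, ∂Q/∂Y = 13.1/Y = 0.00158884.
η_Y = (∂Q/∂Y)·(Y/Q) = 0.00158884 × (8245/87.699) = 0.15.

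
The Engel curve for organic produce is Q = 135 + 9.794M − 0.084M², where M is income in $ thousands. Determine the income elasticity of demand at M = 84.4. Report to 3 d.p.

At M = 84.4: Q = 363.2514.
dQ/dM = 9.794 − 0.168M = -4.38520.
η = (dQ/dM)·(M/Q) = -4.38520 × (84.4/363.2514) = -1.019.

-1.019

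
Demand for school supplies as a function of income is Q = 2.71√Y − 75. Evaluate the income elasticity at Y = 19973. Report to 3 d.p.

At Y = 19973: Q = 307.993.
dQ/dY = 2.71/(2√Y) = 0.00958777 at this income.
η = (dQ/dY)·(Y/Q) = 0.00958777 × (19973/307.993) = 0.622.

0.622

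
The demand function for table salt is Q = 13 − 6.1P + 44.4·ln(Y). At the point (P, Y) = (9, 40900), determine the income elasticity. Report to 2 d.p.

0.10

At P = 9, Y = 40900: Q = 429.579.
Holding P constant, ∂Q/∂Y = 44.4/Y = 0.00108557.
η_Y = (∂Q/∂Y)·(Y/Q) = 0.00108557 × (40900/429.579) = 0.10.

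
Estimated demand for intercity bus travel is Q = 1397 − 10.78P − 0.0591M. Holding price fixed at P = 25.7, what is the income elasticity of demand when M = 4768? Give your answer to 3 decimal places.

-0.336

At P = 25.7, M = 4768: Q = 838.165.
Holding P constant, ∂Q/∂M = −0.0591.
η_M = (∂Q/∂M)·(M/Q) = -0.0591 × (4768/838.165) = -0.336.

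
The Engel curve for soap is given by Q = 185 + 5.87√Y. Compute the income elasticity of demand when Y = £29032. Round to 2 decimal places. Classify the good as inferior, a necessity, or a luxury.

0.42 (necessity)

At Y = 29032: Q = 1185.176.
dQ/dY = 5.87/(2√Y) = 0.0172254 at this income.
η = (dQ/dY)·(Y/Q) = 0.0172254 × (29032/1185.176) = 0.42.
Since 0 < η < 1, the good is a necessity.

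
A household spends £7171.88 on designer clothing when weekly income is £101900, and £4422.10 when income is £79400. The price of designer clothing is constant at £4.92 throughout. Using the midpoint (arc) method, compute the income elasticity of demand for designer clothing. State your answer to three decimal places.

1.911

With a constant price, Q₁ = 7171.88/4.92 = 1457.699 and Q₂ = 4422.10/4.92 = 898.801 (equivalently, work directly with expenditure since P cancels).
Midpoint %ΔQ = (4422.10 − 7171.88)/5796.99 = -0.47435; midpoint %ΔI = (79400 − 101900)/90650 = -0.24821.
η = -0.47435 / -0.24821 = 1.911.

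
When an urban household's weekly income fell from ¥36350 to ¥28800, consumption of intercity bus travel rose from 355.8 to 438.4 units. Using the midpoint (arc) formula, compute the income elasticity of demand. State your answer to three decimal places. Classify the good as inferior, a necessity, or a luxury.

-0.897 (inferior good)

ΔQ = 438.4 − 355.8 = 82.6; midpoint Q̄ = (355.8 + 438.4)/2 = 397.1.
ΔI = 28800 − 36350 = -7550; midpoint Ī = (36350 + 28800)/2 = 32575.
η = (ΔQ/Q̄) ÷ (ΔI/Ī) = (82.6/397.1) ÷ (-7550/32575) = -0.897.
η < 0 ⇒ inferior good.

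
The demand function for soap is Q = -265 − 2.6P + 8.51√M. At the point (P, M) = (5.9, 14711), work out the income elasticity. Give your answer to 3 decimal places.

At P = 5.9, M = 14711: Q = 751.829.
Holding P constant, ∂Q/∂M = 8.51/(2√M) = 0.0350815.
η_M = (∂Q/∂M)·(M/Q) = 0.0350815 × (14711/751.829) = 0.686.

0.686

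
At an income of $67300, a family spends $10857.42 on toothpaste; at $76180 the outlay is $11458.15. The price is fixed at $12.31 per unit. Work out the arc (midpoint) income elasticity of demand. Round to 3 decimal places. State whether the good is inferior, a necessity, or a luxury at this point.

With a constant price, Q₁ = 10857.42/12.31 = 882.000 and Q₂ = 11458.15/12.31 = 930.800 (equivalently, work directly with expenditure since P cancels).
Midpoint %ΔQ = (11458.15 − 10857.42)/11157.79 = 0.05384; midpoint %ΔI = (76180 − 67300)/71740 = 0.12378.
η = 0.05384 / 0.12378 = 0.435.
0 < η < 1 ⇒ necessity.

0.435 (necessity)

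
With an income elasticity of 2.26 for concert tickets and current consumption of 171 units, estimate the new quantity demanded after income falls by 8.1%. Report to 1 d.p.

139.7

%ΔQ ≈ η × %ΔI = 2.26 × (-8.1%) = -18.306%.
New Q ≈ 171 × (1 − 0.18306) = 139.7.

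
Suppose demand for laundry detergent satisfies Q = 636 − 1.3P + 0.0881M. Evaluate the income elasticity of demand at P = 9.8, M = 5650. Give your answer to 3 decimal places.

At P = 9.8, M = 5650: Q = 1121.025.
Holding P constant, ∂Q/∂M = 0.0881.
η_M = (∂Q/∂M)·(M/Q) = 0.0881 × (5650/1121.025) = 0.444.

0.444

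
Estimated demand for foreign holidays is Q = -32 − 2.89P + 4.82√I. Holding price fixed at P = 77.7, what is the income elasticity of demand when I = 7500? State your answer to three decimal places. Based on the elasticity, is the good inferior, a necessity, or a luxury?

At P = 77.7, I = 7500: Q = 160.871.
Holding P constant, ∂Q/∂I = 4.82/(2√I) = 0.0278283.
η_I = (∂Q/∂I)·(I/Q) = 0.0278283 × (7500/160.871) = 1.297.
Since η > 1, this is a luxury.

1.297 (luxury)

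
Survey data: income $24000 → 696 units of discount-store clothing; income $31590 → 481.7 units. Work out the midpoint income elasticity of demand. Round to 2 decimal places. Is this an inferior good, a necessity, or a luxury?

ΔQ = 481.7 − 696 = -214.3; midpoint Q̄ = (696 + 481.7)/2 = 588.85.
ΔI = 31590 − 24000 = 7590; midpoint Ī = (24000 + 31590)/2 = 27795.
η = (ΔQ/Q̄) ÷ (ΔI/Ī) = (-214.3/588.85) ÷ (7590/27795) = -1.33.
η < 0 ⇒ inferior good.

-1.33 (inferior good)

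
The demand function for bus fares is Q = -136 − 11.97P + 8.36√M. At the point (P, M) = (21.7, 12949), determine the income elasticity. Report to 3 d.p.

0.856

At P = 21.7, M = 12949: Q = 555.566.
Holding P constant, ∂Q/∂M = 8.36/(2√M) = 0.0367331.
η_M = (∂Q/∂M)·(M/Q) = 0.0367331 × (12949/555.566) = 0.856.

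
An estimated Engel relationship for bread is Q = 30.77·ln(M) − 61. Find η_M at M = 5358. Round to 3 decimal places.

0.151

At M = 5358: Q = 203.202.
dQ/dM = 30.77/M = 0.00574281 at this income.
η = (dQ/dM)·(M/Q) = 0.00574281 × (5358/203.202) = 0.151.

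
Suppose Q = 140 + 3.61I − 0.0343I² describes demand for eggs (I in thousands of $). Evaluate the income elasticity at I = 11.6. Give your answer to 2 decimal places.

At I = 11.6: Q = 177.2606.
dQ/dI = 3.61 − 0.0686I = 2.81424.
η = (dQ/dI)·(I/Q) = 2.81424 × (11.6/177.2606) = 0.18.

0.18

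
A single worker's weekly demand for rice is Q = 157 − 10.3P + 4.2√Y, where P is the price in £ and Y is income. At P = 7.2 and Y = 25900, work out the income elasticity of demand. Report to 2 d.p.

0.45

At P = 7.2, Y = 25900: Q = 758.766.
Holding P constant, ∂Q/∂Y = 4.2/(2√Y) = 0.0130488.
η_Y = (∂Q/∂Y)·(Y/Q) = 0.0130488 × (25900/758.766) = 0.45.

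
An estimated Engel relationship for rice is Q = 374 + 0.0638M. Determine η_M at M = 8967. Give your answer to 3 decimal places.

At M = 8967: Q = 946.095.
dQ/dM = 0.0638.
η = (dQ/dM)·(M/Q) = 0.0638 × (8967/946.095) = 0.605.

0.605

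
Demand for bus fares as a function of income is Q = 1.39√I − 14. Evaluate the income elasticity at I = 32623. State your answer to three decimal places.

At I = 32623: Q = 237.060.
dQ/dI = 1.39/(2√I) = 0.00384789 at this income.
η = (dQ/dI)·(I/Q) = 0.00384789 × (32623/237.060) = 0.530.

0.530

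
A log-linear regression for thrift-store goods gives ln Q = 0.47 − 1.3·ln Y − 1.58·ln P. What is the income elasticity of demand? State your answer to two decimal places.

-1.30

In a log-linear demand, the coefficient on ln Y is the income elasticity.
So η = -1.30.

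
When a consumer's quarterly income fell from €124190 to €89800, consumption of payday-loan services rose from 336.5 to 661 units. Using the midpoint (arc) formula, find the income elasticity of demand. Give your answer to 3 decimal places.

-2.024

ΔQ = 661 − 336.5 = 324.5; midpoint Q̄ = (336.5 + 661)/2 = 498.75.
ΔI = 89800 − 124190 = -34390; midpoint Ī = (124190 + 89800)/2 = 106995.
η = (ΔQ/Q̄) ÷ (ΔI/Ī) = (324.5/498.75) ÷ (-34390/106995) = -2.024.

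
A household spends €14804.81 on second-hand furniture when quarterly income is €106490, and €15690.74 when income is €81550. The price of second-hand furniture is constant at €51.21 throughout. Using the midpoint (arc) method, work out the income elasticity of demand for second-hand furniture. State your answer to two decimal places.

With a constant price, Q₁ = 14804.81/51.21 = 289.100 and Q₂ = 15690.74/51.21 = 306.400 (equivalently, work directly with expenditure since P cancels).
Midpoint %ΔQ = (15690.74 − 14804.81)/15247.78 = 0.05810; midpoint %ΔI = (81550 − 106490)/94020 = -0.26526.
η = 0.05810 / -0.26526 = -0.22.

-0.22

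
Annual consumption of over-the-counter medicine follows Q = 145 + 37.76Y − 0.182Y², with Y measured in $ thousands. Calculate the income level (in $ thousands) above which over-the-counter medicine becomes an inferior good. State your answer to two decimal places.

103.74

dQ/dY = 37.76 − 0.364Y.
The good is inferior where dQ/dY < 0. Setting dQ/dY = 0 gives Y = 37.76 / 0.364 = 103.74.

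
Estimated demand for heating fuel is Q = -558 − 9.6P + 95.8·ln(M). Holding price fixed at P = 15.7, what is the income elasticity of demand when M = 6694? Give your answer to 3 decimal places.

0.709

At P = 15.7, M = 6694: Q = 135.179.
Holding P constant, ∂Q/∂M = 95.8/M = 0.0143113.
η_M = (∂Q/∂M)·(M/Q) = 0.0143113 × (6694/135.179) = 0.709.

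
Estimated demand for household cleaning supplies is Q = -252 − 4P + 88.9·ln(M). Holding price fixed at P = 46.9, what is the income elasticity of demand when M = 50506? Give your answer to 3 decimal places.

At P = 46.9, M = 50506: Q = 523.173.
Holding P constant, ∂Q/∂M = 88.9/M = 0.00176019.
η_M = (∂Q/∂M)·(M/Q) = 0.00176019 × (50506/523.173) = 0.170.

0.170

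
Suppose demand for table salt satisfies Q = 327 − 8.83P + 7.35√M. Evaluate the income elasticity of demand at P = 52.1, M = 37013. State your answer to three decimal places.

At P = 52.1, M = 37013: Q = 1281.006.
Holding P constant, ∂Q/∂M = 7.35/(2√M) = 0.0191021.
η_M = (∂Q/∂M)·(M/Q) = 0.0191021 × (37013/1281.006) = 0.552.

0.552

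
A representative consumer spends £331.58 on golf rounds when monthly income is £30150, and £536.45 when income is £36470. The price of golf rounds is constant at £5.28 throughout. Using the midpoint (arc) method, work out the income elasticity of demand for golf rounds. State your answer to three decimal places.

With a constant price, Q₁ = 331.58/5.28 = 62.799 and Q₂ = 536.45/5.28 = 101.600 (equivalently, work directly with expenditure since P cancels).
Midpoint %ΔQ = (536.45 − 331.58)/434.02 = 0.47203; midpoint %ΔI = (36470 − 30150)/33310 = 0.18973.
η = 0.47203 / 0.18973 = 2.488.

2.488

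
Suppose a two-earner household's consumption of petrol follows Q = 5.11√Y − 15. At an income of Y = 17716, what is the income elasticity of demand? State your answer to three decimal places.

0.511

At Y = 17716: Q = 665.148.
dQ/dY = 5.11/(2√Y) = 0.0191959 at this income.
η = (dQ/dY)·(Y/Q) = 0.0191959 × (17716/665.148) = 0.511.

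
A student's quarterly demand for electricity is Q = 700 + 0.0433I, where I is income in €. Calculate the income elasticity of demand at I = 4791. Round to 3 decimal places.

At I = 4791: Q = 907.450.
dQ/dI = 0.0433.
η = (dQ/dI)·(I/Q) = 0.0433 × (4791/907.450) = 0.229.

0.229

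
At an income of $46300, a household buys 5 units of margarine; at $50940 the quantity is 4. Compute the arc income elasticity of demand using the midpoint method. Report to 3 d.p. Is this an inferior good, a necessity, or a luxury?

-2.329 (inferior good)

ΔQ = 4 − 5 = -1; midpoint Q̄ = (5 + 4)/2 = 4.5.
ΔI = 50940 − 46300 = 4640; midpoint Ī = (46300 + 50940)/2 = 48620.
η = (ΔQ/Q̄) ÷ (ΔI/Ī) = (-1/4.5) ÷ (4640/48620) = -2.329.
η < 0 ⇒ inferior good.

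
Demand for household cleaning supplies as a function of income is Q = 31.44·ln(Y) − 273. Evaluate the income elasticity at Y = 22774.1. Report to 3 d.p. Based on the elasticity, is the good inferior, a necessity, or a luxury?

0.741 (necessity)

At Y = 22774.1: Q = 42.449.
dQ/dY = 31.44/Y = 0.00138052 at this income.
η = (dQ/dY)·(Y/Q) = 0.00138052 × (22774.1/42.449) = 0.741.
Since 0 < η < 1, the good is a necessity.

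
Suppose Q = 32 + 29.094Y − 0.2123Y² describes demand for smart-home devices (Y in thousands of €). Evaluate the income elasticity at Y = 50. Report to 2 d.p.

0.41

At Y = 50: Q = 955.9500.
dQ/dY = 29.094 − 0.4246Y = 7.86400.
η = (dQ/dY)·(Y/Q) = 7.86400 × (50/955.9500) = 0.41.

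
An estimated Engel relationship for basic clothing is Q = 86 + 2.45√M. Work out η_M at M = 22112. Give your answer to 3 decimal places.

At M = 22112: Q = 450.318.
dQ/dM = 2.45/(2√M) = 0.00823801 at this income.
η = (dQ/dM)·(M/Q) = 0.00823801 × (22112/450.318) = 0.405.

0.405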